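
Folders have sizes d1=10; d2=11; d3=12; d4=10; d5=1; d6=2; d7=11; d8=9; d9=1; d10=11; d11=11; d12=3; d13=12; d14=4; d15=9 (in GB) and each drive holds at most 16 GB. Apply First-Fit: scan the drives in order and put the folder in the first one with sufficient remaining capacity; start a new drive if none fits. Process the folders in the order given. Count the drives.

10 drives

Put d1 (10 GB) in drive 1; 6 GB remain.
Put d2 (11 GB) in drive 2; 5 GB remain.
Put d3 (12 GB) in drive 3; 4 GB remain.
Put d4 (10 GB) in drive 4; 6 GB remain.
Put d5 (1 GB) in drive 1; 5 GB remain.
Put d6 (2 GB) in drive 1; 3 GB remain.
Put d7 (11 GB) in drive 5; 5 GB remain.
Put d8 (9 GB) in drive 6; 7 GB remain.
Put d9 (1 GB) in drive 1; 2 GB remain.
Put d10 (11 GB) in drive 7; 5 GB remain.
Put d11 (11 GB) in drive 8; 5 GB remain.
Put d12 (3 GB) in drive 2; 2 GB remain.
Put d13 (12 GB) in drive 9; 4 GB remain.
Put d14 (4 GB) in drive 3; 0 GB remain.
Put d15 (9 GB) in drive 10; 7 GB remain.
Final drives: [10,1,2,1] [11,3] [12,4] [10] [11] [9] [11] [11] [12] [9].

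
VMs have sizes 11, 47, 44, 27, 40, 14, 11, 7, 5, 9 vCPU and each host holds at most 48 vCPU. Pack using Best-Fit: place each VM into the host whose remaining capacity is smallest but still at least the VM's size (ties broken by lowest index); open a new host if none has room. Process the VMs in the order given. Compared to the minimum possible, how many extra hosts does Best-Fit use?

Best-Fit: [11,27,5] [47] [44] [40,7] [14,11,9] → 5 hosts.
Total size 215 vCPU; any packing needs at least ⌈215/48⌉ = 5 hosts.
So 5 is already optimal.

0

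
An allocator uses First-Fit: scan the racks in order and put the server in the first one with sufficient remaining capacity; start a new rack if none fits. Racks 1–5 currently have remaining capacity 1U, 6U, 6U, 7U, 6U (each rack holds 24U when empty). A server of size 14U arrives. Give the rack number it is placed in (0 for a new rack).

0

No rack has ≥ 14U free, so a new rack is opened.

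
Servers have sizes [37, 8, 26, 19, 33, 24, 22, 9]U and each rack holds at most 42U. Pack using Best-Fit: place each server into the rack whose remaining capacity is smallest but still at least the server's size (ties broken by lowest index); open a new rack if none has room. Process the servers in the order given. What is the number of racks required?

rack 1: place 37U, 5U left
rack 2: place 8U, 34U left
rack 2: place 26U, 8U left
rack 3: place 19U, 23U left
rack 4: place 33U, 9U left
rack 5: place 24U, 18U left
rack 3: place 22U, 1U left
rack 4: place 9U, 0U left
Final racks: [37] [8,26] [19,22] [33,9] [24].

5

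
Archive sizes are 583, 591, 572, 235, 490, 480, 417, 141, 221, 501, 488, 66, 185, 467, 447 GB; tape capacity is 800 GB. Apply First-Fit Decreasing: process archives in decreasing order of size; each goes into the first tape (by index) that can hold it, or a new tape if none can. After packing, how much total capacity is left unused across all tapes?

Sorted descending: 591, 583, 572, 501, 490, 488, 480, 467, 447, 417, 235, 221, 185, 141, 66.
591 GB → tape 1 (remaining 209 GB)
583 GB → tape 2 (remaining 217 GB)
572 GB → tape 3 (remaining 228 GB)
501 GB → tape 4 (remaining 299 GB)
490 GB → tape 5 (remaining 310 GB)
488 GB → tape 6 (remaining 312 GB)
480 GB → tape 7 (remaining 320 GB)
467 GB → tape 8 (remaining 333 GB)
447 GB → tape 9 (remaining 353 GB)
417 GB → tape 10 (remaining 383 GB)
235 GB → tape 4 (remaining 64 GB)
221 GB → tape 3 (remaining 7 GB)
185 GB → tape 1 (remaining 24 GB)
141 GB → tape 2 (remaining 76 GB)
66 GB → tape 2 (remaining 10 GB)
10 tapes × 800 GB = 8000 GB; used 5884 GB; unused 2116 GB.

2116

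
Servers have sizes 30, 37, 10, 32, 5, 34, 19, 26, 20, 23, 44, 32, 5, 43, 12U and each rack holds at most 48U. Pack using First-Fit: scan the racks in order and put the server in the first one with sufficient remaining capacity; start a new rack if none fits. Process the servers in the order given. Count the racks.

9 racks

rack 1: place 30U, 18U left
rack 2: place 37U, 11U left
rack 1: place 10U, 8U left
rack 3: place 32U, 16U left
rack 1: place 5U, 3U left
rack 4: place 34U, 14U left
rack 5: place 19U, 29U left
rack 5: place 26U, 3U left
rack 6: place 20U, 28U left
rack 6: place 23U, 5U left
rack 7: place 44U, 4U left
rack 8: place 32U, 16U left
rack 2: place 5U, 6U left
rack 9: place 43U, 5U left
rack 3: place 12U, 4U left
Final racks: [30,10,5] [37,5] [32,12] [34] [19,26] [20,23] [44] [32] [43].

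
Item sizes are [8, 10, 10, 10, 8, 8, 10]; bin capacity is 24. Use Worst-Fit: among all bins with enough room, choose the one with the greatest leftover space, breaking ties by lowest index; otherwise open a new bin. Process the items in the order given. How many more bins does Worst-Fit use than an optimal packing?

1

Worst-Fit: [8,10] [10,10] [8,8] [10] → 4 bins.
Total size 64; any packing needs at least ⌈64/24⌉ = 3 bins.
An optimal packing achieves that bound: [10,10] [10,10] [8,8,8] → 3 bins.
Excess: 4 − 3 = 1.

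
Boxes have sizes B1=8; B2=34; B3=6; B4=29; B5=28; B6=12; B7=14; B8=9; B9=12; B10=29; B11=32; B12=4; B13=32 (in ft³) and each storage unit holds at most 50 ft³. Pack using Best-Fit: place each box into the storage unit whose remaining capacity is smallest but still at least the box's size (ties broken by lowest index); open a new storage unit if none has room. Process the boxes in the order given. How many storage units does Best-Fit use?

B1 (8 ft³) → storage unit 1 (remaining 42 ft³)
B2 (34 ft³) → storage unit 1 (remaining 8 ft³)
B3 (6 ft³) → storage unit 1 (remaining 2 ft³)
B4 (29 ft³) → storage unit 2 (remaining 21 ft³)
B5 (28 ft³) → storage unit 3 (remaining 22 ft³)
B6 (12 ft³) → storage unit 2 (remaining 9 ft³)
B7 (14 ft³) → storage unit 3 (remaining 8 ft³)
B8 (9 ft³) → storage unit 2 (remaining 0 ft³)
B9 (12 ft³) → storage unit 4 (remaining 38 ft³)
B10 (29 ft³) → storage unit 4 (remaining 9 ft³)
B11 (32 ft³) → storage unit 5 (remaining 18 ft³)
B12 (4 ft³) → storage unit 3 (remaining 4 ft³)
B13 (32 ft³) → storage unit 6 (remaining 18 ft³)

6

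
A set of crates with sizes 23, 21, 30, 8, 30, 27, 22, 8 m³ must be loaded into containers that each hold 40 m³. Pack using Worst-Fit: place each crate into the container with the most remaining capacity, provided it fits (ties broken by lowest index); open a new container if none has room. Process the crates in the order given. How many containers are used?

Put 23 m³ in container 1; 17 m³ remain.
Put 21 m³ in container 2; 19 m³ remain.
Put 30 m³ in container 3; 10 m³ remain.
Put 8 m³ in container 2; 11 m³ remain.
Put 30 m³ in container 4; 10 m³ remain.
Put 27 m³ in container 5; 13 m³ remain.
Put 22 m³ in container 6; 18 m³ remain.
Put 8 m³ in container 6; 10 m³ remain.
Final containers: [23] [21,8] [30] [30] [27] [22,8].

6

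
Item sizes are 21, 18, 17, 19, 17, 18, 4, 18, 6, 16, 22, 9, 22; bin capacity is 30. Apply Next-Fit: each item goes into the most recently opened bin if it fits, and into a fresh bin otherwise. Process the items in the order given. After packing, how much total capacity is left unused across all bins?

123

bin 1: place 21, 9 left
bin 2: place 18, 12 left
bin 3: place 17, 13 left
bin 4: place 19, 11 left
bin 5: place 17, 13 left
bin 6: place 18, 12 left
bin 6: place 4, 8 left
bin 7: place 18, 12 left
bin 7: place 6, 6 left
bin 8: place 16, 14 left
bin 9: place 22, 8 left
bin 10: place 9, 21 left
bin 11: place 22, 8 left
11 bins × 30 = 330; used 207; unused 123.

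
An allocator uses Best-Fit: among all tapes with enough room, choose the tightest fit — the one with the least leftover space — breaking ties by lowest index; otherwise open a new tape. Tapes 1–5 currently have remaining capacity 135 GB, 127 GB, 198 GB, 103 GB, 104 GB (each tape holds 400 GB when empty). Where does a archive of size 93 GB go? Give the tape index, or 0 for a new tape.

Tapes with room: tape 1 (135 GB), tape 2 (127 GB), tape 3 (198 GB), tape 4 (103 GB), tape 5 (104 GB).
Tightest fit is tape 4 with 103 GB free.

4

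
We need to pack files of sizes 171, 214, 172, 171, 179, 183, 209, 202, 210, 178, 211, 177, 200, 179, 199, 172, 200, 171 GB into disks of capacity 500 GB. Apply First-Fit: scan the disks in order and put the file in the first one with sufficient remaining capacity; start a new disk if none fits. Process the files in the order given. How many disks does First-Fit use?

9

disk 1: place 171 GB, 329 GB left
disk 1: place 214 GB, 115 GB left
disk 2: place 172 GB, 328 GB left
disk 2: place 171 GB, 157 GB left
disk 3: place 179 GB, 321 GB left
disk 3: place 183 GB, 138 GB left
disk 4: place 209 GB, 291 GB left
disk 4: place 202 GB, 89 GB left
disk 5: place 210 GB, 290 GB left
disk 5: place 178 GB, 112 GB left
disk 6: place 211 GB, 289 GB left
disk 6: place 177 GB, 112 GB left
disk 7: place 200 GB, 300 GB left
disk 7: place 179 GB, 121 GB left
disk 8: place 199 GB, 301 GB left
disk 8: place 172 GB, 129 GB left
disk 9: place 200 GB, 300 GB left
disk 9: place 171 GB, 129 GB left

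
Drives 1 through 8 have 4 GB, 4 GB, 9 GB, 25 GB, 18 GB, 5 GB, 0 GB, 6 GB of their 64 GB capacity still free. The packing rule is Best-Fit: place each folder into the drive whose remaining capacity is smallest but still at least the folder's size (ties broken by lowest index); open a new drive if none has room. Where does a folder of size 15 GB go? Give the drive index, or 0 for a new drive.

5

Drives with room: drive 4 (25 GB), drive 5 (18 GB).
Tightest fit is drive 5 with 18 GB free.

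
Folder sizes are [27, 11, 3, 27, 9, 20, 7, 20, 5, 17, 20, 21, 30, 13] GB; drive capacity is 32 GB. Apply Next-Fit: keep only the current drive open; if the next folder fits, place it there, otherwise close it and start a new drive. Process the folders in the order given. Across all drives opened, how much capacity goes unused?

Put 27 GB in drive 1; 5 GB remain.
Put 11 GB in drive 2; 21 GB remain.
Put 3 GB in drive 2; 18 GB remain.
Put 27 GB in drive 3; 5 GB remain.
Put 9 GB in drive 4; 23 GB remain.
Put 20 GB in drive 4; 3 GB remain.
Put 7 GB in drive 5; 25 GB remain.
Put 20 GB in drive 5; 5 GB remain.
Put 5 GB in drive 5; 0 GB remain.
Put 17 GB in drive 6; 15 GB remain.
Put 20 GB in drive 7; 12 GB remain.
Put 21 GB in drive 8; 11 GB remain.
Put 30 GB in drive 9; 2 GB remain.
Put 13 GB in drive 10; 19 GB remain.
10 drives × 32 GB = 320 GB; used 230 GB; unused 90 GB.

90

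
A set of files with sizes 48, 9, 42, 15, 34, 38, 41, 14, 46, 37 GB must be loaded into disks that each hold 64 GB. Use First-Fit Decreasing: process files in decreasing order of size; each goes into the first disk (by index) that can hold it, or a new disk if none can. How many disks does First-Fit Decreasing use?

Sorted descending: 48, 46, 42, 41, 38, 37, 34, 15, 14, 9.
disk 1: place 48 GB, 16 GB left
disk 2: place 46 GB, 18 GB left
disk 3: place 42 GB, 22 GB left
disk 4: place 41 GB, 23 GB left
disk 5: place 38 GB, 26 GB left
disk 6: place 37 GB, 27 GB left
disk 7: place 34 GB, 30 GB left
disk 1: place 15 GB, 1 GB left
disk 2: place 14 GB, 4 GB left
disk 3: place 9 GB, 13 GB left

7 disks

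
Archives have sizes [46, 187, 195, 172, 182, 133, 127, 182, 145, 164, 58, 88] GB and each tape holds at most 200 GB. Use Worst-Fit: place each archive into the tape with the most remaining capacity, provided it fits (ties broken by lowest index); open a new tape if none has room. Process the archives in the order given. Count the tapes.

46 GB → tape 1 (remaining 154 GB)
187 GB → tape 2 (remaining 13 GB)
195 GB → tape 3 (remaining 5 GB)
172 GB → tape 4 (remaining 28 GB)
182 GB → tape 5 (remaining 18 GB)
133 GB → tape 1 (remaining 21 GB)
127 GB → tape 6 (remaining 73 GB)
182 GB → tape 7 (remaining 18 GB)
145 GB → tape 8 (remaining 55 GB)
164 GB → tape 9 (remaining 36 GB)
58 GB → tape 6 (remaining 15 GB)
88 GB → tape 10 (remaining 112 GB)

10 tapes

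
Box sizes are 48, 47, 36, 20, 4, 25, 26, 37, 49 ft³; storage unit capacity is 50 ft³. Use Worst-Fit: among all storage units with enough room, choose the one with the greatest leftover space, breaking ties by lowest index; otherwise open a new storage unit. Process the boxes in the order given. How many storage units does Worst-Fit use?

storage unit 1: place 48 ft³, 2 ft³ left
storage unit 2: place 47 ft³, 3 ft³ left
storage unit 3: place 36 ft³, 14 ft³ left
storage unit 4: place 20 ft³, 30 ft³ left
storage unit 4: place 4 ft³, 26 ft³ left
storage unit 4: place 25 ft³, 1 ft³ left
storage unit 5: place 26 ft³, 24 ft³ left
storage unit 6: place 37 ft³, 13 ft³ left
storage unit 7: place 49 ft³, 1 ft³ left
Final storage units: [48] [47] [36] [20,4,25] [26] [37] [49].

7 storage units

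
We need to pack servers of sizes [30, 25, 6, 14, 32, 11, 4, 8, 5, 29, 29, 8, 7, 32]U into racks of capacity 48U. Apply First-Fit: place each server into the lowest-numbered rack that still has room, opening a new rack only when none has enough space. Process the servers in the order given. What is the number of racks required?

6

30U → rack 1 (remaining 18U)
25U → rack 2 (remaining 23U)
6U → rack 1 (remaining 12U)
14U → rack 2 (remaining 9U)
32U → rack 3 (remaining 16U)
11U → rack 1 (remaining 1U)
4U → rack 2 (remaining 5U)
8U → rack 3 (remaining 8U)
5U → rack 2 (remaining 0U)
29U → rack 4 (remaining 19U)
29U → rack 5 (remaining 19U)
8U → rack 3 (remaining 0U)
7U → rack 4 (remaining 12U)
32U → rack 6 (remaining 16U)
Final racks: [30,6,11] [25,14,4,5] [32,8,8] [29,7] [29] [32].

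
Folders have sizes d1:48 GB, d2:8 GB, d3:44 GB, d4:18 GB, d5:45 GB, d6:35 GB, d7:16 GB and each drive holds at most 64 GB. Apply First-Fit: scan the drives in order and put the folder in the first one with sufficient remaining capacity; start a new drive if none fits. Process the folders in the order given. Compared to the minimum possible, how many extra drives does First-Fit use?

0

First-Fit: [48,8] [44,18] [45,16] [35] → 4 drives.
Total size 214 GB; any packing needs at least ⌈214/64⌉ = 4 drives.
So 4 is already optimal.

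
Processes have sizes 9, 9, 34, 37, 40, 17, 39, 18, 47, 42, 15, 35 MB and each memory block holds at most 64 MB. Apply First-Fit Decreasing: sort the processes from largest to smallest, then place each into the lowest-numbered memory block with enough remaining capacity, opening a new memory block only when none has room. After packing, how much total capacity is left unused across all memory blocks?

Sorted descending: 47, 42, 40, 39, 37, 35, 34, 18, 17, 15, 9, 9.
47 MB → memory block 1 (remaining 17 MB)
42 MB → memory block 2 (remaining 22 MB)
40 MB → memory block 3 (remaining 24 MB)
39 MB → memory block 4 (remaining 25 MB)
37 MB → memory block 5 (remaining 27 MB)
35 MB → memory block 6 (remaining 29 MB)
34 MB → memory block 7 (remaining 30 MB)
18 MB → memory block 2 (remaining 4 MB)
17 MB → memory block 1 (remaining 0 MB)
15 MB → memory block 3 (remaining 9 MB)
9 MB → memory block 3 (remaining 0 MB)
9 MB → memory block 4 (remaining 16 MB)
7 memory blocks × 64 MB = 448 MB; used 342 MB; unused 106 MB.

106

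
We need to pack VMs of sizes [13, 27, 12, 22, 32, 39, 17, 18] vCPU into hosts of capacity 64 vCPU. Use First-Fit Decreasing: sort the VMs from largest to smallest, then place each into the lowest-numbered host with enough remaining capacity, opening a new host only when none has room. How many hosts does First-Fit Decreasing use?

Sorted descending: 39, 32, 27, 22, 18, 17, 13, 12.
39 vCPU → host 1 (remaining 25 vCPU)
32 vCPU → host 2 (remaining 32 vCPU)
27 vCPU → host 2 (remaining 5 vCPU)
22 vCPU → host 1 (remaining 3 vCPU)
18 vCPU → host 3 (remaining 46 vCPU)
17 vCPU → host 3 (remaining 29 vCPU)
13 vCPU → host 3 (remaining 16 vCPU)
12 vCPU → host 3 (remaining 4 vCPU)
Final hosts: [39,22] [32,27] [18,17,13,12].

3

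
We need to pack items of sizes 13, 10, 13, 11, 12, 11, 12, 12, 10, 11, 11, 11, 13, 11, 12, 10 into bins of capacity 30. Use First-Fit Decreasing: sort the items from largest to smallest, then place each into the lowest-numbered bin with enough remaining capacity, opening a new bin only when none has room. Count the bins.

8

Sorted descending: 13, 13, 13, 12, 12, 12, 12, 11, 11, 11, 11, 11, 11, 10, 10, 10.
bin 1: place 13, 17 left
bin 1: place 13, 4 left
bin 2: place 13, 17 left
bin 2: place 12, 5 left
bin 3: place 12, 18 left
bin 3: place 12, 6 left
bin 4: place 12, 18 left
bin 4: place 11, 7 left
bin 5: place 11, 19 left
bin 5: place 11, 8 left
bin 6: place 11, 19 left
bin 6: place 11, 8 left
bin 7: place 11, 19 left
bin 7: place 10, 9 left
bin 8: place 10, 20 left
bin 8: place 10, 10 left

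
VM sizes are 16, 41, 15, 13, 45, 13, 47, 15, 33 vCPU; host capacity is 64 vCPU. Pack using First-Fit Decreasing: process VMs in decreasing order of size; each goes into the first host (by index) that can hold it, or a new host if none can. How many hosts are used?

4 hosts

Sorted descending: 47, 45, 41, 33, 16, 15, 15, 13, 13.
47 vCPU → host 1 (remaining 17 vCPU)
45 vCPU → host 2 (remaining 19 vCPU)
41 vCPU → host 3 (remaining 23 vCPU)
33 vCPU → host 4 (remaining 31 vCPU)
16 vCPU → host 1 (remaining 1 vCPU)
15 vCPU → host 2 (remaining 4 vCPU)
15 vCPU → host 3 (remaining 8 vCPU)
13 vCPU → host 4 (remaining 18 vCPU)
13 vCPU → host 4 (remaining 5 vCPU)
Final hosts: [47,16] [45,15] [41,15] [33,13,13].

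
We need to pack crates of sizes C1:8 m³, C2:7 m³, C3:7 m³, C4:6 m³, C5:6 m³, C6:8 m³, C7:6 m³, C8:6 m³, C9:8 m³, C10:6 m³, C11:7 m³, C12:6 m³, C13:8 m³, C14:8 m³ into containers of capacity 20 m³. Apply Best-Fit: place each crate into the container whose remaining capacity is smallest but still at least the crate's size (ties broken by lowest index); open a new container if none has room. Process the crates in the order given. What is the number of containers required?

6

container 1: place C1 (8 m³), 12 m³ left
container 1: place C2 (7 m³), 5 m³ left
container 2: place C3 (7 m³), 13 m³ left
container 2: place C4 (6 m³), 7 m³ left
container 2: place C5 (6 m³), 1 m³ left
container 3: place C6 (8 m³), 12 m³ left
container 3: place C7 (6 m³), 6 m³ left
container 3: place C8 (6 m³), 0 m³ left
container 4: place C9 (8 m³), 12 m³ left
container 4: place C10 (6 m³), 6 m³ left
container 5: place C11 (7 m³), 13 m³ left
container 4: place C12 (6 m³), 0 m³ left
container 5: place C13 (8 m³), 5 m³ left
container 6: place C14 (8 m³), 12 m³ left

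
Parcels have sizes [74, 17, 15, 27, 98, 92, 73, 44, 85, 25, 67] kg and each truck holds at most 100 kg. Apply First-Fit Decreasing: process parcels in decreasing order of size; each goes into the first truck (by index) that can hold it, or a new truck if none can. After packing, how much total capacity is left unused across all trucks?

83

Sorted descending: 98, 92, 85, 74, 73, 67, 44, 27, 25, 17, 15.
98 kg → truck 1 (remaining 2 kg)
92 kg → truck 2 (remaining 8 kg)
85 kg → truck 3 (remaining 15 kg)
74 kg → truck 4 (remaining 26 kg)
73 kg → truck 5 (remaining 27 kg)
67 kg → truck 6 (remaining 33 kg)
44 kg → truck 7 (remaining 56 kg)
27 kg → truck 5 (remaining 0 kg)
25 kg → truck 4 (remaining 1 kg)
17 kg → truck 6 (remaining 16 kg)
15 kg → truck 3 (remaining 0 kg)
7 trucks × 100 kg = 700 kg; used 617 kg; unused 83 kg.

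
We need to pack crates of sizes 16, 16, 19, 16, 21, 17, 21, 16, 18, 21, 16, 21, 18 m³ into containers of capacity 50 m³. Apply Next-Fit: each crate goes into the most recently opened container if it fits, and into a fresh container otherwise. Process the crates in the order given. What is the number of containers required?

Put 16 m³ in container 1; 34 m³ remain.
Put 16 m³ in container 1; 18 m³ remain.
Put 19 m³ in container 2; 31 m³ remain.
Put 16 m³ in container 2; 15 m³ remain.
Put 21 m³ in container 3; 29 m³ remain.
Put 17 m³ in container 3; 12 m³ remain.
Put 21 m³ in container 4; 29 m³ remain.
Put 16 m³ in container 4; 13 m³ remain.
Put 18 m³ in container 5; 32 m³ remain.
Put 21 m³ in container 5; 11 m³ remain.
Put 16 m³ in container 6; 34 m³ remain.
Put 21 m³ in container 6; 13 m³ remain.
Put 18 m³ in container 7; 32 m³ remain.

7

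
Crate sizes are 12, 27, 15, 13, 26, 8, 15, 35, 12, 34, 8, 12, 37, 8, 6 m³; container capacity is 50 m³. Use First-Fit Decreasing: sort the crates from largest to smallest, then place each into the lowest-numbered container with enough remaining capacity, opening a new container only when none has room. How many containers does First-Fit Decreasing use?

Sorted descending: 37, 35, 34, 27, 26, 15, 15, 13, 12, 12, 12, 8, 8, 8, 6.
Put 37 m³ in container 1; 13 m³ remain.
Put 35 m³ in container 2; 15 m³ remain.
Put 34 m³ in container 3; 16 m³ remain.
Put 27 m³ in container 4; 23 m³ remain.
Put 26 m³ in container 5; 24 m³ remain.
Put 15 m³ in container 2; 0 m³ remain.
Put 15 m³ in container 3; 1 m³ remain.
Put 13 m³ in container 1; 0 m³ remain.
Put 12 m³ in container 4; 11 m³ remain.
Put 12 m³ in container 5; 12 m³ remain.
Put 12 m³ in container 5; 0 m³ remain.
Put 8 m³ in container 4; 3 m³ remain.
Put 8 m³ in container 6; 42 m³ remain.
Put 8 m³ in container 6; 34 m³ remain.
Put 6 m³ in container 6; 28 m³ remain.

6 containers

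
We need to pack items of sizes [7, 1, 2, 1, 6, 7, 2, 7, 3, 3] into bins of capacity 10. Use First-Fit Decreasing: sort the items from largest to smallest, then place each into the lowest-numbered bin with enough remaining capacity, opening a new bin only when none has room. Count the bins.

Sorted descending: 7, 7, 7, 6, 3, 3, 2, 2, 1, 1.
7 → bin 1 (remaining 3)
7 → bin 2 (remaining 3)
7 → bin 3 (remaining 3)
6 → bin 4 (remaining 4)
3 → bin 1 (remaining 0)
3 → bin 2 (remaining 0)
2 → bin 3 (remaining 1)
2 → bin 4 (remaining 2)
1 → bin 3 (remaining 0)
1 → bin 4 (remaining 1)
Final bins: [7,3] [7,3] [7,2,1] [6,2,1].

4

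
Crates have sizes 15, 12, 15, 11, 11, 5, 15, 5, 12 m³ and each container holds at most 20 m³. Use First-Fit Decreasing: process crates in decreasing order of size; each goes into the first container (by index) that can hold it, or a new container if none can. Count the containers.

Sorted descending: 15, 15, 15, 12, 12, 11, 11, 5, 5.
15 m³ → container 1 (remaining 5 m³)
15 m³ → container 2 (remaining 5 m³)
15 m³ → container 3 (remaining 5 m³)
12 m³ → container 4 (remaining 8 m³)
12 m³ → container 5 (remaining 8 m³)
11 m³ → container 6 (remaining 9 m³)
11 m³ → container 7 (remaining 9 m³)
5 m³ → container 1 (remaining 0 m³)
5 m³ → container 2 (remaining 0 m³)

7 containers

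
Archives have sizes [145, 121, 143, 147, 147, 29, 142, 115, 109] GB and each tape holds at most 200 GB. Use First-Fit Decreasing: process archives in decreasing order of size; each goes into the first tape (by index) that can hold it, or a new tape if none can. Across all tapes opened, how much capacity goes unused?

502

Sorted descending: 147, 147, 145, 143, 142, 121, 115, 109, 29.
tape 1: place 147 GB, 53 GB left
tape 2: place 147 GB, 53 GB left
tape 3: place 145 GB, 55 GB left
tape 4: place 143 GB, 57 GB left
tape 5: place 142 GB, 58 GB left
tape 6: place 121 GB, 79 GB left
tape 7: place 115 GB, 85 GB left
tape 8: place 109 GB, 91 GB left
tape 1: place 29 GB, 24 GB left
8 tapes × 200 GB = 1600 GB; used 1098 GB; unused 502 GB.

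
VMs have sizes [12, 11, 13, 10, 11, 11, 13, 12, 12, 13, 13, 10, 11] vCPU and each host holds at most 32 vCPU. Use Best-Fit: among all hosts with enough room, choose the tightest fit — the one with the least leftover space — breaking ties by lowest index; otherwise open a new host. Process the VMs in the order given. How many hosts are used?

6

host 1: place 12 vCPU, 20 vCPU left
host 1: place 11 vCPU, 9 vCPU left
host 2: place 13 vCPU, 19 vCPU left
host 2: place 10 vCPU, 9 vCPU left
host 3: place 11 vCPU, 21 vCPU left
host 3: place 11 vCPU, 10 vCPU left
host 4: place 13 vCPU, 19 vCPU left
host 4: place 12 vCPU, 7 vCPU left
host 5: place 12 vCPU, 20 vCPU left
host 5: place 13 vCPU, 7 vCPU left
host 6: place 13 vCPU, 19 vCPU left
host 3: place 10 vCPU, 0 vCPU left
host 6: place 11 vCPU, 8 vCPU left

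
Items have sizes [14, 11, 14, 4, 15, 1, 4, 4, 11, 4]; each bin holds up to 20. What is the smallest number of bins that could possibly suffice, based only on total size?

5

Total size = 14 + 11 + 14 + 4 + 15 + 1 + 4 + 4 + 11 + 4 = 82.
⌈82 / 20⌉ = 5.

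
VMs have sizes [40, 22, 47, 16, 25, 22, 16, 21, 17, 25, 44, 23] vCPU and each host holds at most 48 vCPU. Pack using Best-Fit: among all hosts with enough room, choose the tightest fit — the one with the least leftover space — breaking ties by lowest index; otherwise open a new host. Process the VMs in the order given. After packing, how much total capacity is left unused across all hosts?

Put 40 vCPU in host 1; 8 vCPU remain.
Put 22 vCPU in host 2; 26 vCPU remain.
Put 47 vCPU in host 3; 1 vCPU remain.
Put 16 vCPU in host 2; 10 vCPU remain.
Put 25 vCPU in host 4; 23 vCPU remain.
Put 22 vCPU in host 4; 1 vCPU remain.
Put 16 vCPU in host 5; 32 vCPU remain.
Put 21 vCPU in host 5; 11 vCPU remain.
Put 17 vCPU in host 6; 31 vCPU remain.
Put 25 vCPU in host 6; 6 vCPU remain.
Put 44 vCPU in host 7; 4 vCPU remain.
Put 23 vCPU in host 8; 25 vCPU remain.
8 hosts × 48 vCPU = 384 vCPU; used 318 vCPU; unused 66 vCPU.

66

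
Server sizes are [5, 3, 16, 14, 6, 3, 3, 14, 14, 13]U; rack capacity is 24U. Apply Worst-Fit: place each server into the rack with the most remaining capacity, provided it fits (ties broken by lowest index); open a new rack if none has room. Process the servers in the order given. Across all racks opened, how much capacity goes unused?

Put 5U in rack 1; 19U remain.
Put 3U in rack 1; 16U remain.
Put 16U in rack 1; 0U remain.
Put 14U in rack 2; 10U remain.
Put 6U in rack 2; 4U remain.
Put 3U in rack 2; 1U remain.
Put 3U in rack 3; 21U remain.
Put 14U in rack 3; 7U remain.
Put 14U in rack 4; 10U remain.
Put 13U in rack 5; 11U remain.
5 racks × 24U = 120U; used 91U; unused 29U.

29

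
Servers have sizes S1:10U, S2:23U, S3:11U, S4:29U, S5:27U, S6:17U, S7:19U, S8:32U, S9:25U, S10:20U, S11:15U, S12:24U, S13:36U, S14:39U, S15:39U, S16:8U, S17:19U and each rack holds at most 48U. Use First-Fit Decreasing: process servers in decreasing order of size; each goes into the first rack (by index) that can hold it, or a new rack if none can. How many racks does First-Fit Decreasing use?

9

Sorted descending: 39, 39, 36, 32, 29, 27, 25, 24, 23, 20, 19, 19, 17, 15, 11, 10, 8.
39U → rack 1 (remaining 9U)
39U → rack 2 (remaining 9U)
36U → rack 3 (remaining 12U)
32U → rack 4 (remaining 16U)
29U → rack 5 (remaining 19U)
27U → rack 6 (remaining 21U)
25U → rack 7 (remaining 23U)
24U → rack 8 (remaining 24U)
23U → rack 7 (remaining 0U)
20U → rack 6 (remaining 1U)
19U → rack 5 (remaining 0U)
19U → rack 8 (remaining 5U)
17U → rack 9 (remaining 31U)
15U → rack 4 (remaining 1U)
11U → rack 3 (remaining 1U)
10U → rack 9 (remaining 21U)
8U → rack 1 (remaining 1U)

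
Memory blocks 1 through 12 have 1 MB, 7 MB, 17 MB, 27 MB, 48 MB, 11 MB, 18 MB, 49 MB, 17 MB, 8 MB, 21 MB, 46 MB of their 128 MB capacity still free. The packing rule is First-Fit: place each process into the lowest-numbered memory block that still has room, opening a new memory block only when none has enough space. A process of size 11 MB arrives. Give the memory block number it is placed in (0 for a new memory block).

Memory blocks with room: memory block 3 (17 MB), memory block 4 (27 MB), memory block 5 (48 MB), memory block 6 (11 MB), memory block 7 (18 MB), memory block 8 (49 MB), memory block 9 (17 MB), memory block 11 (21 MB), memory block 12 (46 MB).
The first with room is memory block 3.

3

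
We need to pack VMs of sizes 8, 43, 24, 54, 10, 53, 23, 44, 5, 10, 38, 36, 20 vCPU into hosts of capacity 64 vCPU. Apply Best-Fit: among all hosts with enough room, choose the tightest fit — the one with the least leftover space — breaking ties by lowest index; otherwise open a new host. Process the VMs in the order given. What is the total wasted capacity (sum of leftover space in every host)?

80

Put 8 vCPU in host 1; 56 vCPU remain.
Put 43 vCPU in host 1; 13 vCPU remain.
Put 24 vCPU in host 2; 40 vCPU remain.
Put 54 vCPU in host 3; 10 vCPU remain.
Put 10 vCPU in host 3; 0 vCPU remain.
Put 53 vCPU in host 4; 11 vCPU remain.
Put 23 vCPU in host 2; 17 vCPU remain.
Put 44 vCPU in host 5; 20 vCPU remain.
Put 5 vCPU in host 4; 6 vCPU remain.
Put 10 vCPU in host 1; 3 vCPU remain.
Put 38 vCPU in host 6; 26 vCPU remain.
Put 36 vCPU in host 7; 28 vCPU remain.
Put 20 vCPU in host 5; 0 vCPU remain.
7 hosts × 64 vCPU = 448 vCPU; used 368 vCPU; unused 80 vCPU.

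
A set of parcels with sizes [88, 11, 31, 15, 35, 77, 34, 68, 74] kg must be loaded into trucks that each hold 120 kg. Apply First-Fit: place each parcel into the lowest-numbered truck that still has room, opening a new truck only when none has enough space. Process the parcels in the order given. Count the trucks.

truck 1: place 88 kg, 32 kg left
truck 1: place 11 kg, 21 kg left
truck 2: place 31 kg, 89 kg left
truck 1: place 15 kg, 6 kg left
truck 2: place 35 kg, 54 kg left
truck 3: place 77 kg, 43 kg left
truck 2: place 34 kg, 20 kg left
truck 4: place 68 kg, 52 kg left
truck 5: place 74 kg, 46 kg left
Final trucks: [88,11,15] [31,35,34] [77] [68] [74].

5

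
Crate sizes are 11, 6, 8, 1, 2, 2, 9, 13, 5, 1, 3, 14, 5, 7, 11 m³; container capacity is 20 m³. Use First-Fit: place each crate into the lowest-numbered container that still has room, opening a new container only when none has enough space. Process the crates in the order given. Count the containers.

Put 11 m³ in container 1; 9 m³ remain.
Put 6 m³ in container 1; 3 m³ remain.
Put 8 m³ in container 2; 12 m³ remain.
Put 1 m³ in container 1; 2 m³ remain.
Put 2 m³ in container 1; 0 m³ remain.
Put 2 m³ in container 2; 10 m³ remain.
Put 9 m³ in container 2; 1 m³ remain.
Put 13 m³ in container 3; 7 m³ remain.
Put 5 m³ in container 3; 2 m³ remain.
Put 1 m³ in container 2; 0 m³ remain.
Put 3 m³ in container 4; 17 m³ remain.
Put 14 m³ in container 4; 3 m³ remain.
Put 5 m³ in container 5; 15 m³ remain.
Put 7 m³ in container 5; 8 m³ remain.
Put 11 m³ in container 6; 9 m³ remain.
Final containers: [11,6,1,2] [8,2,9,1] [13,5] [3,14] [5,7] [11].

6 containers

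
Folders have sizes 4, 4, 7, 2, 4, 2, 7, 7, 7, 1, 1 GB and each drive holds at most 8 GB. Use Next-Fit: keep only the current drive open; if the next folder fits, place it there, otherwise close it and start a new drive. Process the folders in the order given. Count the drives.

7 drives

Put 4 GB in drive 1; 4 GB remain.
Put 4 GB in drive 1; 0 GB remain.
Put 7 GB in drive 2; 1 GB remain.
Put 2 GB in drive 3; 6 GB remain.
Put 4 GB in drive 3; 2 GB remain.
Put 2 GB in drive 3; 0 GB remain.
Put 7 GB in drive 4; 1 GB remain.
Put 7 GB in drive 5; 1 GB remain.
Put 7 GB in drive 6; 1 GB remain.
Put 1 GB in drive 6; 0 GB remain.
Put 1 GB in drive 7; 7 GB remain.
Final drives: [4,4] [7] [2,4,2] [7] [7] [7,1] [1].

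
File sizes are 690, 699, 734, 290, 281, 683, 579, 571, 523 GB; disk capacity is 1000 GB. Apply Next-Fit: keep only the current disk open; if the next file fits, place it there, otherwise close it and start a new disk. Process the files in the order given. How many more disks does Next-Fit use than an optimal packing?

1

Next-Fit: [690] [699] [734] [290,281] [683] [579] [571] [523] → 8 disks.
7 files exceed 500 GB (half the capacity), and no two of those can share a disk, so at least 7 disks are needed.
An optimal packing achieves that bound: [734] [699,290] [690,281] [683] [579] [571] [523] → 7 disks.
Excess: 8 − 7 = 1.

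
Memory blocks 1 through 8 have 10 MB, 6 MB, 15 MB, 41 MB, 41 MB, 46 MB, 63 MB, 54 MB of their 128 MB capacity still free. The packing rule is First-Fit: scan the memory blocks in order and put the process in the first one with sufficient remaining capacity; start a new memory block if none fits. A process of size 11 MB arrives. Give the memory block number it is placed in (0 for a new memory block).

Memory blocks with room: memory block 3 (15 MB), memory block 4 (41 MB), memory block 5 (41 MB), memory block 6 (46 MB), memory block 7 (63 MB), memory block 8 (54 MB).
The first with room is memory block 3.

3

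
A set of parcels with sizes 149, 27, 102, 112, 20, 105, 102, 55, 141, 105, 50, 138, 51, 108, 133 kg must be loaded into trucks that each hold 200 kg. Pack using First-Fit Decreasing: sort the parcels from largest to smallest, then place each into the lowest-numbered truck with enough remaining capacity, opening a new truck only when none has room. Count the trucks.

10

Sorted descending: 149, 141, 138, 133, 112, 108, 105, 105, 102, 102, 55, 51, 50, 27, 20.
149 kg → truck 1 (remaining 51 kg)
141 kg → truck 2 (remaining 59 kg)
138 kg → truck 3 (remaining 62 kg)
133 kg → truck 4 (remaining 67 kg)
112 kg → truck 5 (remaining 88 kg)
108 kg → truck 6 (remaining 92 kg)
105 kg → truck 7 (remaining 95 kg)
105 kg → truck 8 (remaining 95 kg)
102 kg → truck 9 (remaining 98 kg)
102 kg → truck 10 (remaining 98 kg)
55 kg → truck 2 (remaining 4 kg)
51 kg → truck 1 (remaining 0 kg)
50 kg → truck 3 (remaining 12 kg)
27 kg → truck 4 (remaining 40 kg)
20 kg → truck 4 (remaining 20 kg)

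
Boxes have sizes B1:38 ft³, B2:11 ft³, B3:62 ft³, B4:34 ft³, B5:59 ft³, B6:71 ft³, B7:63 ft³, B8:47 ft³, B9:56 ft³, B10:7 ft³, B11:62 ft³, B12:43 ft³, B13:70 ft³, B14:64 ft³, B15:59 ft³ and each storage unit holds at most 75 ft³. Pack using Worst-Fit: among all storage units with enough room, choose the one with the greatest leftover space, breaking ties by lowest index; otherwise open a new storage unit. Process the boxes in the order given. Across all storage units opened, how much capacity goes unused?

B1 (38 ft³) → storage unit 1 (remaining 37 ft³)
B2 (11 ft³) → storage unit 1 (remaining 26 ft³)
B3 (62 ft³) → storage unit 2 (remaining 13 ft³)
B4 (34 ft³) → storage unit 3 (remaining 41 ft³)
B5 (59 ft³) → storage unit 4 (remaining 16 ft³)
B6 (71 ft³) → storage unit 5 (remaining 4 ft³)
B7 (63 ft³) → storage unit 6 (remaining 12 ft³)
B8 (47 ft³) → storage unit 7 (remaining 28 ft³)
B9 (56 ft³) → storage unit 8 (remaining 19 ft³)
B10 (7 ft³) → storage unit 3 (remaining 34 ft³)
B11 (62 ft³) → storage unit 9 (remaining 13 ft³)
B12 (43 ft³) → storage unit 10 (remaining 32 ft³)
B13 (70 ft³) → storage unit 11 (remaining 5 ft³)
B14 (64 ft³) → storage unit 12 (remaining 11 ft³)
B15 (59 ft³) → storage unit 13 (remaining 16 ft³)
13 storage units × 75 ft³ = 975 ft³; used 746 ft³; unused 229 ft³.

229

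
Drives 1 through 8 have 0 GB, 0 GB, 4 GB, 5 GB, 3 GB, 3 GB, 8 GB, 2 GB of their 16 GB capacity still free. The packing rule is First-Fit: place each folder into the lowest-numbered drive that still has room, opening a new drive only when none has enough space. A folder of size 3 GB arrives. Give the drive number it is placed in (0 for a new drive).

3

Drives with room: drive 3 (4 GB), drive 4 (5 GB), drive 5 (3 GB), drive 6 (3 GB), drive 7 (8 GB).
The first with room is drive 3.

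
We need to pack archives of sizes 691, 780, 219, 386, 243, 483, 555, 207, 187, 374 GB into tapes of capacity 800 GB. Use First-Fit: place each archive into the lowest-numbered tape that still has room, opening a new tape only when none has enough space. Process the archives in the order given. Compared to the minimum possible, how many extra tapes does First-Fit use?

First-Fit: [691] [780] [219,386,187] [243,483] [555,207] [374] → 6 tapes.
Total size 4125 GB; any packing needs at least ⌈4125/800⌉ = 6 tapes.
So 6 is already optimal.

0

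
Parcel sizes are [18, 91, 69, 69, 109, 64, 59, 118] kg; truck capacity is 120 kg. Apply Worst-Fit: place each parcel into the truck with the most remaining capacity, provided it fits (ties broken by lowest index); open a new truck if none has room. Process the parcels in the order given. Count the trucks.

Put 18 kg in truck 1; 102 kg remain.
Put 91 kg in truck 1; 11 kg remain.
Put 69 kg in truck 2; 51 kg remain.
Put 69 kg in truck 3; 51 kg remain.
Put 109 kg in truck 4; 11 kg remain.
Put 64 kg in truck 5; 56 kg remain.
Put 59 kg in truck 6; 61 kg remain.
Put 118 kg in truck 7; 2 kg remain.
Final trucks: [18,91] [69] [69] [109] [64] [59] [118].

7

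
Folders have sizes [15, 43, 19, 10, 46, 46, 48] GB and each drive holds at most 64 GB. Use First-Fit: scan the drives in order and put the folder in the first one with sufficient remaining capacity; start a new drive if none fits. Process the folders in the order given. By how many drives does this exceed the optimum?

1

First-Fit: [15,43] [19,10] [46] [46] [48] → 5 drives.
Total size 227 GB; any packing needs at least ⌈227/64⌉ = 4 drives.
An optimal packing achieves that bound: [48,15] [46,10] [46] [43,19] → 4 drives.
Excess: 5 − 4 = 1.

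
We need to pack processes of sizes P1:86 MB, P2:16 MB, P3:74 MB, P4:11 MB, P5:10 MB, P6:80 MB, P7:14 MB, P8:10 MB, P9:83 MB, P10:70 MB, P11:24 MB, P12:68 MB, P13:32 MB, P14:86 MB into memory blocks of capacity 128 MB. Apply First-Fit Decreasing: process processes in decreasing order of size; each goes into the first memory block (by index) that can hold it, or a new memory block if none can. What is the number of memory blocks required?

Sorted descending: 86, 86, 83, 80, 74, 70, 68, 32, 24, 16, 14, 11, 10, 10.
Put 86 MB in memory block 1; 42 MB remain.
Put 86 MB in memory block 2; 42 MB remain.
Put 83 MB in memory block 3; 45 MB remain.
Put 80 MB in memory block 4; 48 MB remain.
Put 74 MB in memory block 5; 54 MB remain.
Put 70 MB in memory block 6; 58 MB remain.
Put 68 MB in memory block 7; 60 MB remain.
Put 32 MB in memory block 1; 10 MB remain.
Put 24 MB in memory block 2; 18 MB remain.
Put 16 MB in memory block 2; 2 MB remain.
Put 14 MB in memory block 3; 31 MB remain.
Put 11 MB in memory block 3; 20 MB remain.
Put 10 MB in memory block 1; 0 MB remain.
Put 10 MB in memory block 3; 10 MB remain.
Final memory blocks: [86,32,10] [86,24,16] [83,14,11,10] [80] [74] [70] [68].

7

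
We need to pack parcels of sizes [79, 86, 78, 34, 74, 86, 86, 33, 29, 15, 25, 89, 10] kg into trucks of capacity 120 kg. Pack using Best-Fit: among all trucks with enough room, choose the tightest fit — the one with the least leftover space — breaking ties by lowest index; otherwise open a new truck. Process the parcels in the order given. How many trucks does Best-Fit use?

truck 1: place 79 kg, 41 kg left
truck 2: place 86 kg, 34 kg left
truck 3: place 78 kg, 42 kg left
truck 2: place 34 kg, 0 kg left
truck 4: place 74 kg, 46 kg left
truck 5: place 86 kg, 34 kg left
truck 6: place 86 kg, 34 kg left
truck 5: place 33 kg, 1 kg left
truck 6: place 29 kg, 5 kg left
truck 1: place 15 kg, 26 kg left
truck 1: place 25 kg, 1 kg left
truck 7: place 89 kg, 31 kg left
truck 7: place 10 kg, 21 kg left
Final trucks: [79,15,25] [86,34] [78] [74] [86,33] [86,29] [89,10].

7 trucks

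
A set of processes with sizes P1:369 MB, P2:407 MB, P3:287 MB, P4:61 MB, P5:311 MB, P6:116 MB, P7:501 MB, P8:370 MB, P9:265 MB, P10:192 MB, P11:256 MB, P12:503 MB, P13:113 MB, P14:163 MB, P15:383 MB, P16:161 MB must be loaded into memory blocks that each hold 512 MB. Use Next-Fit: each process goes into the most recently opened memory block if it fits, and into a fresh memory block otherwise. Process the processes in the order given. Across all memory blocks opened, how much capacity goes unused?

1686

memory block 1: place P1 (369 MB), 143 MB left
memory block 2: place P2 (407 MB), 105 MB left
memory block 3: place P3 (287 MB), 225 MB left
memory block 3: place P4 (61 MB), 164 MB left
memory block 4: place P5 (311 MB), 201 MB left
memory block 4: place P6 (116 MB), 85 MB left
memory block 5: place P7 (501 MB), 11 MB left
memory block 6: place P8 (370 MB), 142 MB left
memory block 7: place P9 (265 MB), 247 MB left
memory block 7: place P10 (192 MB), 55 MB left
memory block 8: place P11 (256 MB), 256 MB left
memory block 9: place P12 (503 MB), 9 MB left
memory block 10: place P13 (113 MB), 399 MB left
memory block 10: place P14 (163 MB), 236 MB left
memory block 11: place P15 (383 MB), 129 MB left
memory block 12: place P16 (161 MB), 351 MB left
12 memory blocks × 512 MB = 6144 MB; used 4458 MB; unused 1686 MB.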